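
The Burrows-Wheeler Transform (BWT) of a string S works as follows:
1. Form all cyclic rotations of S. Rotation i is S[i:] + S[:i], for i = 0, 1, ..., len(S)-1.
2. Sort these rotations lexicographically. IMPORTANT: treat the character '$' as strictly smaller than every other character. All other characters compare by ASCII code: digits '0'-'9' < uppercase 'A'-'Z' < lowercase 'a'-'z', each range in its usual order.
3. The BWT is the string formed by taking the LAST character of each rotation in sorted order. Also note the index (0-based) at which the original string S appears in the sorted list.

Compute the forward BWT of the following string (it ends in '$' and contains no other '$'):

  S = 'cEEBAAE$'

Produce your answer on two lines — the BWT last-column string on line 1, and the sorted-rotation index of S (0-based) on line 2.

All 8 rotations (rotation i = S[i:]+S[:i]):
  rot[0] = cEEBAAE$
  rot[1] = EEBAAE$c
  rot[2] = EBAAE$cE
  rot[3] = BAAE$cEE
  rot[4] = AAE$cEEB
  rot[5] = AE$cEEBA
  rot[6] = E$cEEBAA
  rot[7] = $cEEBAAE
Sorted (with $ < everything):
  sorted[0] = $cEEBAAE  (last char: 'E')
  sorted[1] = AAE$cEEB  (last char: 'B')
  sorted[2] = AE$cEEBA  (last char: 'A')
  sorted[3] = BAAE$cEE  (last char: 'E')
  sorted[4] = E$cEEBAA  (last char: 'A')
  sorted[5] = EBAAE$cE  (last char: 'E')
  sorted[6] = EEBAAE$c  (last char: 'c')
  sorted[7] = cEEBAAE$  (last char: '$')
Last column: EBAEAEc$
Original string S is at sorted index 7

Answer: EBAEAEc$
7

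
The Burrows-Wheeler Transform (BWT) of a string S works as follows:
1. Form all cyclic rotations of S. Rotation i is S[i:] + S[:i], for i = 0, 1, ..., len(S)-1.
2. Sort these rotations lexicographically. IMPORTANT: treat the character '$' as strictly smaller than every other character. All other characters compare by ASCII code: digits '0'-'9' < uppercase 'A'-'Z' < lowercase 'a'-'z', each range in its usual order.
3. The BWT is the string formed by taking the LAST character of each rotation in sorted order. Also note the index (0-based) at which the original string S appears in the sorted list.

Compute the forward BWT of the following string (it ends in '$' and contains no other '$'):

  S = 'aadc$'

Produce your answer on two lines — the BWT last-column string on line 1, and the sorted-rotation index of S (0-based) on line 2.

All 5 rotations (rotation i = S[i:]+S[:i]):
  rot[0] = aadc$
  rot[1] = adc$a
  rot[2] = dc$aa
  rot[3] = c$aad
  rot[4] = $aadc
Sorted (with $ < everything):
  sorted[0] = $aadc  (last char: 'c')
  sorted[1] = aadc$  (last char: '$')
  sorted[2] = adc$a  (last char: 'a')
  sorted[3] = c$aad  (last char: 'd')
  sorted[4] = dc$aa  (last char: 'a')
Last column: c$ada
Original string S is at sorted index 1

Answer: c$ada
1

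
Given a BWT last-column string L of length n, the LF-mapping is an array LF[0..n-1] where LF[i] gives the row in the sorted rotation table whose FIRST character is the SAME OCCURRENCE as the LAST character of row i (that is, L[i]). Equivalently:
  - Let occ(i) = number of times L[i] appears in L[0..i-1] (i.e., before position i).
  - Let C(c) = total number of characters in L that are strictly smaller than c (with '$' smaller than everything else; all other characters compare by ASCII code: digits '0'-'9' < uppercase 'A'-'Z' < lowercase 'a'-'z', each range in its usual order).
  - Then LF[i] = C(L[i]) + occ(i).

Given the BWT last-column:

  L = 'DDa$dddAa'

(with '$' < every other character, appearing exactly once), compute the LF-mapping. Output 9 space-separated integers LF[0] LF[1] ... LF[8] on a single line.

Char counts: '$':1, 'A':1, 'D':2, 'a':2, 'd':3
C (first-col start): C('$')=0, C('A')=1, C('D')=2, C('a')=4, C('d')=6
L[0]='D': occ=0, LF[0]=C('D')+0=2+0=2
L[1]='D': occ=1, LF[1]=C('D')+1=2+1=3
L[2]='a': occ=0, LF[2]=C('a')+0=4+0=4
L[3]='$': occ=0, LF[3]=C('$')+0=0+0=0
L[4]='d': occ=0, LF[4]=C('d')+0=6+0=6
L[5]='d': occ=1, LF[5]=C('d')+1=6+1=7
L[6]='d': occ=2, LF[6]=C('d')+2=6+2=8
L[7]='A': occ=0, LF[7]=C('A')+0=1+0=1
L[8]='a': occ=1, LF[8]=C('a')+1=4+1=5

Answer: 2 3 4 0 6 7 8 1 5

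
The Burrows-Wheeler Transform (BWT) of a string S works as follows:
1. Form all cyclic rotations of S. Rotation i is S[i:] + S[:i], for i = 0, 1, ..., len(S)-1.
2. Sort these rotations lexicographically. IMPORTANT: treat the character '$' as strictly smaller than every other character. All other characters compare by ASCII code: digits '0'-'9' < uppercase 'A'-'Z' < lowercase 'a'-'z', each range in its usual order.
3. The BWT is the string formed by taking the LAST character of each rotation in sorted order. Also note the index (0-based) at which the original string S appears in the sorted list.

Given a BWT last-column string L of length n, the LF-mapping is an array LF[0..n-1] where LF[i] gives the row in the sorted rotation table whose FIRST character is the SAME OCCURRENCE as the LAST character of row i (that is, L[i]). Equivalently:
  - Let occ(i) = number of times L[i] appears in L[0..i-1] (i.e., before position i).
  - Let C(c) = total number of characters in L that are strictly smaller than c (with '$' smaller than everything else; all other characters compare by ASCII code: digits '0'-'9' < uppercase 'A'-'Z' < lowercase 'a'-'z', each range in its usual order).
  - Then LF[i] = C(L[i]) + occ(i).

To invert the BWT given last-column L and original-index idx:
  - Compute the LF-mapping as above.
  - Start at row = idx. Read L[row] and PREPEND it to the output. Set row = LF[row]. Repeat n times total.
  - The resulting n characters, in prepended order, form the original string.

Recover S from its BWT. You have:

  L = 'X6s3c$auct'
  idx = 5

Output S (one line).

Answer: cactus63X$

Derivation:
LF mapping: 3 2 7 1 5 0 4 9 6 8
Walk LF starting at row 5, prepending L[row]:
  step 1: row=5, L[5]='$', prepend. Next row=LF[5]=0
  step 2: row=0, L[0]='X', prepend. Next row=LF[0]=3
  step 3: row=3, L[3]='3', prepend. Next row=LF[3]=1
  step 4: row=1, L[1]='6', prepend. Next row=LF[1]=2
  step 5: row=2, L[2]='s', prepend. Next row=LF[2]=7
  step 6: row=7, L[7]='u', prepend. Next row=LF[7]=9
  step 7: row=9, L[9]='t', prepend. Next row=LF[9]=8
  step 8: row=8, L[8]='c', prepend. Next row=LF[8]=6
  step 9: row=6, L[6]='a', prepend. Next row=LF[6]=4
  step 10: row=4, L[4]='c', prepend. Next row=LF[4]=5
Reversed output: cactus63X$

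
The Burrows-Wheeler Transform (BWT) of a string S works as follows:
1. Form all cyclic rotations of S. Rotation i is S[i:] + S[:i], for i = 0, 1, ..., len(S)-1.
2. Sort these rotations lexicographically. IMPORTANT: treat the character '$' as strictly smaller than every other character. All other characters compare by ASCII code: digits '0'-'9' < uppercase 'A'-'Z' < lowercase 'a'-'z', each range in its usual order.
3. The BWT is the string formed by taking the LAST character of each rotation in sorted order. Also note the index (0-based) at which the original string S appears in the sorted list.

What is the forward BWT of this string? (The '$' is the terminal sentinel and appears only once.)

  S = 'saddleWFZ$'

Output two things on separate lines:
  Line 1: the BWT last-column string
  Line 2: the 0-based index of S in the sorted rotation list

All 10 rotations (rotation i = S[i:]+S[:i]):
  rot[0] = saddleWFZ$
  rot[1] = addleWFZ$s
  rot[2] = ddleWFZ$sa
  rot[3] = dleWFZ$sad
  rot[4] = leWFZ$sadd
  rot[5] = eWFZ$saddl
  rot[6] = WFZ$saddle
  rot[7] = FZ$saddleW
  rot[8] = Z$saddleWF
  rot[9] = $saddleWFZ
Sorted (with $ < everything):
  sorted[0] = $saddleWFZ  (last char: 'Z')
  sorted[1] = FZ$saddleW  (last char: 'W')
  sorted[2] = WFZ$saddle  (last char: 'e')
  sorted[3] = Z$saddleWF  (last char: 'F')
  sorted[4] = addleWFZ$s  (last char: 's')
  sorted[5] = ddleWFZ$sa  (last char: 'a')
  sorted[6] = dleWFZ$sad  (last char: 'd')
  sorted[7] = eWFZ$saddl  (last char: 'l')
  sorted[8] = leWFZ$sadd  (last char: 'd')
  sorted[9] = saddleWFZ$  (last char: '$')
Last column: ZWeFsadld$
Original string S is at sorted index 9

Answer: ZWeFsadld$
9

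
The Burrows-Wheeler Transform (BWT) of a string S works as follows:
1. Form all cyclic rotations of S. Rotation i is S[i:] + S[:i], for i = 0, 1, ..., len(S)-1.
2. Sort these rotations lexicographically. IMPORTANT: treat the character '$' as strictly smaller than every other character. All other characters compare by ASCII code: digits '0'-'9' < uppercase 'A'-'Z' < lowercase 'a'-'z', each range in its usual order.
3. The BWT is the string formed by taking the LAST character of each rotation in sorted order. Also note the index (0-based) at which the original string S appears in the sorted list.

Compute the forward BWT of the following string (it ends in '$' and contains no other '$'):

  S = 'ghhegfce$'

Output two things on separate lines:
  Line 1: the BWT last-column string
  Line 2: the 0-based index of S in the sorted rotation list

Answer: efchge$hg
6

Derivation:
All 9 rotations (rotation i = S[i:]+S[:i]):
  rot[0] = ghhegfce$
  rot[1] = hhegfce$g
  rot[2] = hegfce$gh
  rot[3] = egfce$ghh
  rot[4] = gfce$ghhe
  rot[5] = fce$ghheg
  rot[6] = ce$ghhegf
  rot[7] = e$ghhegfc
  rot[8] = $ghhegfce
Sorted (with $ < everything):
  sorted[0] = $ghhegfce  (last char: 'e')
  sorted[1] = ce$ghhegf  (last char: 'f')
  sorted[2] = e$ghhegfc  (last char: 'c')
  sorted[3] = egfce$ghh  (last char: 'h')
  sorted[4] = fce$ghheg  (last char: 'g')
  sorted[5] = gfce$ghhe  (last char: 'e')
  sorted[6] = ghhegfce$  (last char: '$')
  sorted[7] = hegfce$gh  (last char: 'h')
  sorted[8] = hhegfce$g  (last char: 'g')
Last column: efchge$hg
Original string S is at sorted index 6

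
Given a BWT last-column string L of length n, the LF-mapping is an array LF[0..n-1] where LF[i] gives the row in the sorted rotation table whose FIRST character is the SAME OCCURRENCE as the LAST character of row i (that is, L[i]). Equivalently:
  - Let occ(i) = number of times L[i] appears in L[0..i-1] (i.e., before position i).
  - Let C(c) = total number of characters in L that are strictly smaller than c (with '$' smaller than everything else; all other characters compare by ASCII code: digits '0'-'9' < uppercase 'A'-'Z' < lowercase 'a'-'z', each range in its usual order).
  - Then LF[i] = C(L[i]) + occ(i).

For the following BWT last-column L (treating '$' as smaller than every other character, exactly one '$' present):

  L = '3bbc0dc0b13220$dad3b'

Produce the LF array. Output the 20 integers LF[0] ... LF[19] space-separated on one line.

Char counts: '$':1, '0':3, '1':1, '2':2, '3':3, 'a':1, 'b':4, 'c':2, 'd':3
C (first-col start): C('$')=0, C('0')=1, C('1')=4, C('2')=5, C('3')=7, C('a')=10, C('b')=11, C('c')=15, C('d')=17
L[0]='3': occ=0, LF[0]=C('3')+0=7+0=7
L[1]='b': occ=0, LF[1]=C('b')+0=11+0=11
L[2]='b': occ=1, LF[2]=C('b')+1=11+1=12
L[3]='c': occ=0, LF[3]=C('c')+0=15+0=15
L[4]='0': occ=0, LF[4]=C('0')+0=1+0=1
L[5]='d': occ=0, LF[5]=C('d')+0=17+0=17
L[6]='c': occ=1, LF[6]=C('c')+1=15+1=16
L[7]='0': occ=1, LF[7]=C('0')+1=1+1=2
L[8]='b': occ=2, LF[8]=C('b')+2=11+2=13
L[9]='1': occ=0, LF[9]=C('1')+0=4+0=4
L[10]='3': occ=1, LF[10]=C('3')+1=7+1=8
L[11]='2': occ=0, LF[11]=C('2')+0=5+0=5
L[12]='2': occ=1, LF[12]=C('2')+1=5+1=6
L[13]='0': occ=2, LF[13]=C('0')+2=1+2=3
L[14]='$': occ=0, LF[14]=C('$')+0=0+0=0
L[15]='d': occ=1, LF[15]=C('d')+1=17+1=18
L[16]='a': occ=0, LF[16]=C('a')+0=10+0=10
L[17]='d': occ=2, LF[17]=C('d')+2=17+2=19
L[18]='3': occ=2, LF[18]=C('3')+2=7+2=9
L[19]='b': occ=3, LF[19]=C('b')+3=11+3=14

Answer: 7 11 12 15 1 17 16 2 13 4 8 5 6 3 0 18 10 19 9 14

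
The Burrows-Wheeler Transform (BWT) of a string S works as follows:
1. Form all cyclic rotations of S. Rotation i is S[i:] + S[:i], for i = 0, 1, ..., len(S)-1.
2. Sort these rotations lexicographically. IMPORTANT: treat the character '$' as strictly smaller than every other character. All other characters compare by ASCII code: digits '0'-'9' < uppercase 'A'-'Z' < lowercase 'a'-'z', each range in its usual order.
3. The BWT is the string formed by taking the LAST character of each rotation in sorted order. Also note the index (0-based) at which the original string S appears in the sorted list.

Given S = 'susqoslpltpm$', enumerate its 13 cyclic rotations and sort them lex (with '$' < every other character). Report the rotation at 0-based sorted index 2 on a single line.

Answer: ltpm$susqoslp

Derivation:
All 13 rotations (rotation i = S[i:]+S[:i]):
  rot[0] = susqoslpltpm$
  rot[1] = usqoslpltpm$s
  rot[2] = sqoslpltpm$su
  rot[3] = qoslpltpm$sus
  rot[4] = oslpltpm$susq
  rot[5] = slpltpm$susqo
  rot[6] = lpltpm$susqos
  rot[7] = pltpm$susqosl
  rot[8] = ltpm$susqoslp
  rot[9] = tpm$susqoslpl
  rot[10] = pm$susqoslplt
  rot[11] = m$susqoslpltp
  rot[12] = $susqoslpltpm
Sorted (with $ < everything):
  sorted[0] = $susqoslpltpm
  sorted[1] = lpltpm$susqos
  sorted[2] = ltpm$susqoslp
  sorted[3] = m$susqoslpltp
  sorted[4] = oslpltpm$susq
  sorted[5] = pltpm$susqosl
  sorted[6] = pm$susqoslplt
  sorted[7] = qoslpltpm$sus
  sorted[8] = slpltpm$susqo
  sorted[9] = sqoslpltpm$su
  sorted[10] = susqoslpltpm$
  sorted[11] = tpm$susqoslpl
  sorted[12] = usqoslpltpm$s
sorted[2] = ltpm$susqoslp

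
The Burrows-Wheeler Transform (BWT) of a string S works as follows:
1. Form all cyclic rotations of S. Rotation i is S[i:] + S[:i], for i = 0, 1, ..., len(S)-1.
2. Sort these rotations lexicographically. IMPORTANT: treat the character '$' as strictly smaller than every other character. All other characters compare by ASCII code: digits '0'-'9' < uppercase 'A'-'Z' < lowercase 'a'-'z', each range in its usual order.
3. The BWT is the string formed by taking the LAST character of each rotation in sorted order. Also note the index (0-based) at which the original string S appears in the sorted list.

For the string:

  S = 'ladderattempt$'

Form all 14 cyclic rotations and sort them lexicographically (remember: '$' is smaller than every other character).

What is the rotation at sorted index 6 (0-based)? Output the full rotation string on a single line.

All 14 rotations (rotation i = S[i:]+S[:i]):
  rot[0] = ladderattempt$
  rot[1] = adderattempt$l
  rot[2] = dderattempt$la
  rot[3] = derattempt$lad
  rot[4] = erattempt$ladd
  rot[5] = rattempt$ladde
  rot[6] = attempt$ladder
  rot[7] = ttempt$laddera
  rot[8] = tempt$ladderat
  rot[9] = empt$ladderatt
  rot[10] = mpt$ladderatte
  rot[11] = pt$ladderattem
  rot[12] = t$ladderattemp
  rot[13] = $ladderattempt
Sorted (with $ < everything):
  sorted[0] = $ladderattempt
  sorted[1] = adderattempt$l
  sorted[2] = attempt$ladder
  sorted[3] = dderattempt$la
  sorted[4] = derattempt$lad
  sorted[5] = empt$ladderatt
  sorted[6] = erattempt$ladd
  sorted[7] = ladderattempt$
  sorted[8] = mpt$ladderatte
  sorted[9] = pt$ladderattem
  sorted[10] = rattempt$ladde
  sorted[11] = t$ladderattemp
  sorted[12] = tempt$ladderat
  sorted[13] = ttempt$laddera
sorted[6] = erattempt$ladd

Answer: erattempt$ladd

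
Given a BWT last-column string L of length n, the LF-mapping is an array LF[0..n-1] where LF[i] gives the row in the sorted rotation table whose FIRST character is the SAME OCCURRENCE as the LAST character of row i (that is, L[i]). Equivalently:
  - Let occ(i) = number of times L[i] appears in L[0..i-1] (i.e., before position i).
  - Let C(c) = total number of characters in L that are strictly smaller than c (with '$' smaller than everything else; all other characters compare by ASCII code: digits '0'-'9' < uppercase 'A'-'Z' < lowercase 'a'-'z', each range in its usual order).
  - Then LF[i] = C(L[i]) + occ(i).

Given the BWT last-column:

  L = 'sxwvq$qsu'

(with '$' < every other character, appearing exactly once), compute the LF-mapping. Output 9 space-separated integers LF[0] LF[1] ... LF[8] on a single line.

Answer: 3 8 7 6 1 0 2 4 5

Derivation:
Char counts: '$':1, 'q':2, 's':2, 'u':1, 'v':1, 'w':1, 'x':1
C (first-col start): C('$')=0, C('q')=1, C('s')=3, C('u')=5, C('v')=6, C('w')=7, C('x')=8
L[0]='s': occ=0, LF[0]=C('s')+0=3+0=3
L[1]='x': occ=0, LF[1]=C('x')+0=8+0=8
L[2]='w': occ=0, LF[2]=C('w')+0=7+0=7
L[3]='v': occ=0, LF[3]=C('v')+0=6+0=6
L[4]='q': occ=0, LF[4]=C('q')+0=1+0=1
L[5]='$': occ=0, LF[5]=C('$')+0=0+0=0
L[6]='q': occ=1, LF[6]=C('q')+1=1+1=2
L[7]='s': occ=1, LF[7]=C('s')+1=3+1=4
L[8]='u': occ=0, LF[8]=C('u')+0=5+0=5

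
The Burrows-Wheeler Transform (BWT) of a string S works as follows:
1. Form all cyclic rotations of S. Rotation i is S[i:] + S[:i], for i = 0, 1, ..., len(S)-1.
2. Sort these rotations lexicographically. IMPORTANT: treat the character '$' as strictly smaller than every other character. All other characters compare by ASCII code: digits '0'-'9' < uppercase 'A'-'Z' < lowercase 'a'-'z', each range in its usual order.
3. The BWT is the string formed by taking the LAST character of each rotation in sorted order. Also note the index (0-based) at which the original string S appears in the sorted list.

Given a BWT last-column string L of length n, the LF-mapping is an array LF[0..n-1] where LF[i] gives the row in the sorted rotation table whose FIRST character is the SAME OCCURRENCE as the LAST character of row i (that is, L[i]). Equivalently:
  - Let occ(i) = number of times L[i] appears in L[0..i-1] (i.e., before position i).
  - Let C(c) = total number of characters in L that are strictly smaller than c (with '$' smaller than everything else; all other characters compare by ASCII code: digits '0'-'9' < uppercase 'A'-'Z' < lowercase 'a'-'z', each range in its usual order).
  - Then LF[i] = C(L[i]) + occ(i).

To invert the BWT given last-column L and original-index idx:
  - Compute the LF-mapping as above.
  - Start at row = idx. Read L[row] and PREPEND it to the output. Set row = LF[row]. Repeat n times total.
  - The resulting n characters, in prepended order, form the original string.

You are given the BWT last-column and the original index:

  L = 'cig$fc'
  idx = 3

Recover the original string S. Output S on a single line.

Answer: fgcic$

Derivation:
LF mapping: 1 5 4 0 3 2
Walk LF starting at row 3, prepending L[row]:
  step 1: row=3, L[3]='$', prepend. Next row=LF[3]=0
  step 2: row=0, L[0]='c', prepend. Next row=LF[0]=1
  step 3: row=1, L[1]='i', prepend. Next row=LF[1]=5
  step 4: row=5, L[5]='c', prepend. Next row=LF[5]=2
  step 5: row=2, L[2]='g', prepend. Next row=LF[2]=4
  step 6: row=4, L[4]='f', prepend. Next row=LF[4]=3
Reversed output: fgcic$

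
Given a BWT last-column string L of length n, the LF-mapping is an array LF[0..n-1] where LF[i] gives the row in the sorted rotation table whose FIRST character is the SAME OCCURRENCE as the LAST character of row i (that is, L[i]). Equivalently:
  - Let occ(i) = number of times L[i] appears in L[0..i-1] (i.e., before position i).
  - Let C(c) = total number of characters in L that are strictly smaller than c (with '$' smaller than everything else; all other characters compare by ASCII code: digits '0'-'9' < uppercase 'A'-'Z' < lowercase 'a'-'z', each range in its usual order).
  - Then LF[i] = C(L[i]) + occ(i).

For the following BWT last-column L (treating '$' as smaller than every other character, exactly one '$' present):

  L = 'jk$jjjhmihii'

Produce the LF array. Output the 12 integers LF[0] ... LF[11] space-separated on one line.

Char counts: '$':1, 'h':2, 'i':3, 'j':4, 'k':1, 'm':1
C (first-col start): C('$')=0, C('h')=1, C('i')=3, C('j')=6, C('k')=10, C('m')=11
L[0]='j': occ=0, LF[0]=C('j')+0=6+0=6
L[1]='k': occ=0, LF[1]=C('k')+0=10+0=10
L[2]='$': occ=0, LF[2]=C('$')+0=0+0=0
L[3]='j': occ=1, LF[3]=C('j')+1=6+1=7
L[4]='j': occ=2, LF[4]=C('j')+2=6+2=8
L[5]='j': occ=3, LF[5]=C('j')+3=6+3=9
L[6]='h': occ=0, LF[6]=C('h')+0=1+0=1
L[7]='m': occ=0, LF[7]=C('m')+0=11+0=11
L[8]='i': occ=0, LF[8]=C('i')+0=3+0=3
L[9]='h': occ=1, LF[9]=C('h')+1=1+1=2
L[10]='i': occ=1, LF[10]=C('i')+1=3+1=4
L[11]='i': occ=2, LF[11]=C('i')+2=3+2=5

Answer: 6 10 0 7 8 9 1 11 3 2 4 5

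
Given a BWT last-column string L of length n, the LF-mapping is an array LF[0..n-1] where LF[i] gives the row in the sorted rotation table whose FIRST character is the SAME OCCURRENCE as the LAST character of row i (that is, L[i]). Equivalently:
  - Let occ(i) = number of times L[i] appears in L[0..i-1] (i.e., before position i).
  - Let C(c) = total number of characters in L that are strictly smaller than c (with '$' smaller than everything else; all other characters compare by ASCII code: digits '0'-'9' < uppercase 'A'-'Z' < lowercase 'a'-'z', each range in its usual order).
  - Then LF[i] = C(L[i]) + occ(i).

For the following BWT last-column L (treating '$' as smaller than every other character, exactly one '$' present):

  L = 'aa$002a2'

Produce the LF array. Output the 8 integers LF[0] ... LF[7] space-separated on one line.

Answer: 5 6 0 1 2 3 7 4

Derivation:
Char counts: '$':1, '0':2, '2':2, 'a':3
C (first-col start): C('$')=0, C('0')=1, C('2')=3, C('a')=5
L[0]='a': occ=0, LF[0]=C('a')+0=5+0=5
L[1]='a': occ=1, LF[1]=C('a')+1=5+1=6
L[2]='$': occ=0, LF[2]=C('$')+0=0+0=0
L[3]='0': occ=0, LF[3]=C('0')+0=1+0=1
L[4]='0': occ=1, LF[4]=C('0')+1=1+1=2
L[5]='2': occ=0, LF[5]=C('2')+0=3+0=3
L[6]='a': occ=2, LF[6]=C('a')+2=5+2=7
L[7]='2': occ=1, LF[7]=C('2')+1=3+1=4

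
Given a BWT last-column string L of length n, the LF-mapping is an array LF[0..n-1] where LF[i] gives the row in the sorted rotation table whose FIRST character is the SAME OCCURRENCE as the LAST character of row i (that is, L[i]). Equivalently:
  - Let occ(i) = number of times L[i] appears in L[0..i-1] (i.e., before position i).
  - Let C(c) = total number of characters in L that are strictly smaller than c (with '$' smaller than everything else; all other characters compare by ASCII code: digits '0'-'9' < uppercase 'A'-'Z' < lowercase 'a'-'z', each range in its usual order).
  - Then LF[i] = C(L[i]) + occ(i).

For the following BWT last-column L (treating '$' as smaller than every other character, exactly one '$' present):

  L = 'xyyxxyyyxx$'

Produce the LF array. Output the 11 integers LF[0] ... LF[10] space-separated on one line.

Char counts: '$':1, 'x':5, 'y':5
C (first-col start): C('$')=0, C('x')=1, C('y')=6
L[0]='x': occ=0, LF[0]=C('x')+0=1+0=1
L[1]='y': occ=0, LF[1]=C('y')+0=6+0=6
L[2]='y': occ=1, LF[2]=C('y')+1=6+1=7
L[3]='x': occ=1, LF[3]=C('x')+1=1+1=2
L[4]='x': occ=2, LF[4]=C('x')+2=1+2=3
L[5]='y': occ=2, LF[5]=C('y')+2=6+2=8
L[6]='y': occ=3, LF[6]=C('y')+3=6+3=9
L[7]='y': occ=4, LF[7]=C('y')+4=6+4=10
L[8]='x': occ=3, LF[8]=C('x')+3=1+3=4
L[9]='x': occ=4, LF[9]=C('x')+4=1+4=5
L[10]='$': occ=0, LF[10]=C('$')+0=0+0=0

Answer: 1 6 7 2 3 8 9 10 4 5 0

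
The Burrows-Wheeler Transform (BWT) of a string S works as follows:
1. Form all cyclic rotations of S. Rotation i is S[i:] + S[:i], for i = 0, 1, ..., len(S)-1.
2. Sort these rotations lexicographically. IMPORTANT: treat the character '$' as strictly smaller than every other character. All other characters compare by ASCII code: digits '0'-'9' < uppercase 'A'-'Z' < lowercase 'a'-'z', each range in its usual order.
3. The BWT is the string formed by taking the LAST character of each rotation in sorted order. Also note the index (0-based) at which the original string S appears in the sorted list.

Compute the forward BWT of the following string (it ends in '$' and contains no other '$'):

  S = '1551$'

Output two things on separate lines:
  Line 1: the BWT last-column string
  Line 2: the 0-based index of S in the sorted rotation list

All 5 rotations (rotation i = S[i:]+S[:i]):
  rot[0] = 1551$
  rot[1] = 551$1
  rot[2] = 51$15
  rot[3] = 1$155
  rot[4] = $1551
Sorted (with $ < everything):
  sorted[0] = $1551  (last char: '1')
  sorted[1] = 1$155  (last char: '5')
  sorted[2] = 1551$  (last char: '$')
  sorted[3] = 51$15  (last char: '5')
  sorted[4] = 551$1  (last char: '1')
Last column: 15$51
Original string S is at sorted index 2

Answer: 15$51
2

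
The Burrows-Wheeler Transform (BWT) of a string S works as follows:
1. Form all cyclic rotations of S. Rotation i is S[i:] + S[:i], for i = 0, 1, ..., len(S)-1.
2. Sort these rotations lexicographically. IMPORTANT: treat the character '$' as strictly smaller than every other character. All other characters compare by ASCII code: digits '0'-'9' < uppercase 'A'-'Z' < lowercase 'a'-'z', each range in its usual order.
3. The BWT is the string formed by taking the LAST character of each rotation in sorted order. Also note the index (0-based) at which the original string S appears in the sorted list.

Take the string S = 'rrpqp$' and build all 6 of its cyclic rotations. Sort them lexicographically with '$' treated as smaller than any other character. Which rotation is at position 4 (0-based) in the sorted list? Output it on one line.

Answer: rpqp$r

Derivation:
All 6 rotations (rotation i = S[i:]+S[:i]):
  rot[0] = rrpqp$
  rot[1] = rpqp$r
  rot[2] = pqp$rr
  rot[3] = qp$rrp
  rot[4] = p$rrpq
  rot[5] = $rrpqp
Sorted (with $ < everything):
  sorted[0] = $rrpqp
  sorted[1] = p$rrpq
  sorted[2] = pqp$rr
  sorted[3] = qp$rrp
  sorted[4] = rpqp$r
  sorted[5] = rrpqp$
sorted[4] = rpqp$r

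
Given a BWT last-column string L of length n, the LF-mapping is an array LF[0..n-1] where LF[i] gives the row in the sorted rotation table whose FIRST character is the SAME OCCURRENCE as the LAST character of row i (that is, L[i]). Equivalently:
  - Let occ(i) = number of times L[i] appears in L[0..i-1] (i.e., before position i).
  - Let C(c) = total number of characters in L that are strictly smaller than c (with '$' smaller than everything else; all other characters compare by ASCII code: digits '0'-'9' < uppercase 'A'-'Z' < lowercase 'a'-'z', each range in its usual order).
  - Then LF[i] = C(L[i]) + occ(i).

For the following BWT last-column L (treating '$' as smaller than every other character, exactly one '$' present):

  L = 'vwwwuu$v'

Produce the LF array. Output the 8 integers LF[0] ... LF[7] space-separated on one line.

Char counts: '$':1, 'u':2, 'v':2, 'w':3
C (first-col start): C('$')=0, C('u')=1, C('v')=3, C('w')=5
L[0]='v': occ=0, LF[0]=C('v')+0=3+0=3
L[1]='w': occ=0, LF[1]=C('w')+0=5+0=5
L[2]='w': occ=1, LF[2]=C('w')+1=5+1=6
L[3]='w': occ=2, LF[3]=C('w')+2=5+2=7
L[4]='u': occ=0, LF[4]=C('u')+0=1+0=1
L[5]='u': occ=1, LF[5]=C('u')+1=1+1=2
L[6]='$': occ=0, LF[6]=C('$')+0=0+0=0
L[7]='v': occ=1, LF[7]=C('v')+1=3+1=4

Answer: 3 5 6 7 1 2 0 4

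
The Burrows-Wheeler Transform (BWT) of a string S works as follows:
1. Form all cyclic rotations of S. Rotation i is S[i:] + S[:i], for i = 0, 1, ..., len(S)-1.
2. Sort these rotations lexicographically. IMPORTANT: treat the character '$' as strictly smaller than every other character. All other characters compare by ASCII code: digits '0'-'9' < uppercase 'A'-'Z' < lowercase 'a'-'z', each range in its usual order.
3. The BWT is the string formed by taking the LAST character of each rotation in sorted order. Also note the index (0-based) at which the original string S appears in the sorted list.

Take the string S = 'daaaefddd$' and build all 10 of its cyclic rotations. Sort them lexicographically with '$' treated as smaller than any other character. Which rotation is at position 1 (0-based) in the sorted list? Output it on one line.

All 10 rotations (rotation i = S[i:]+S[:i]):
  rot[0] = daaaefddd$
  rot[1] = aaaefddd$d
  rot[2] = aaefddd$da
  rot[3] = aefddd$daa
  rot[4] = efddd$daaa
  rot[5] = fddd$daaae
  rot[6] = ddd$daaaef
  rot[7] = dd$daaaefd
  rot[8] = d$daaaefdd
  rot[9] = $daaaefddd
Sorted (with $ < everything):
  sorted[0] = $daaaefddd
  sorted[1] = aaaefddd$d
  sorted[2] = aaefddd$da
  sorted[3] = aefddd$daa
  sorted[4] = d$daaaefdd
  sorted[5] = daaaefddd$
  sorted[6] = dd$daaaefd
  sorted[7] = ddd$daaaef
  sorted[8] = efddd$daaa
  sorted[9] = fddd$daaae
sorted[1] = aaaefddd$d

Answer: aaaefddd$d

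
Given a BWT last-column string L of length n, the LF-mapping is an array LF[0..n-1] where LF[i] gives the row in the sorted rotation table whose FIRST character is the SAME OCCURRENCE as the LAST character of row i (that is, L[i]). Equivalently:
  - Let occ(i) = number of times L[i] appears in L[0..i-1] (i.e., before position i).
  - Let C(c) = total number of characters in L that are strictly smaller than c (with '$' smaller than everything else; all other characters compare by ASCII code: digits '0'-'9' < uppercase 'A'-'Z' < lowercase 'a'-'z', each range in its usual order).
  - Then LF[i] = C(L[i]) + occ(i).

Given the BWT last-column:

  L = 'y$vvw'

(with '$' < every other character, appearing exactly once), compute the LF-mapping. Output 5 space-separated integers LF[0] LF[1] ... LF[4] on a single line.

Char counts: '$':1, 'v':2, 'w':1, 'y':1
C (first-col start): C('$')=0, C('v')=1, C('w')=3, C('y')=4
L[0]='y': occ=0, LF[0]=C('y')+0=4+0=4
L[1]='$': occ=0, LF[1]=C('$')+0=0+0=0
L[2]='v': occ=0, LF[2]=C('v')+0=1+0=1
L[3]='v': occ=1, LF[3]=C('v')+1=1+1=2
L[4]='w': occ=0, LF[4]=C('w')+0=3+0=3

Answer: 4 0 1 2 3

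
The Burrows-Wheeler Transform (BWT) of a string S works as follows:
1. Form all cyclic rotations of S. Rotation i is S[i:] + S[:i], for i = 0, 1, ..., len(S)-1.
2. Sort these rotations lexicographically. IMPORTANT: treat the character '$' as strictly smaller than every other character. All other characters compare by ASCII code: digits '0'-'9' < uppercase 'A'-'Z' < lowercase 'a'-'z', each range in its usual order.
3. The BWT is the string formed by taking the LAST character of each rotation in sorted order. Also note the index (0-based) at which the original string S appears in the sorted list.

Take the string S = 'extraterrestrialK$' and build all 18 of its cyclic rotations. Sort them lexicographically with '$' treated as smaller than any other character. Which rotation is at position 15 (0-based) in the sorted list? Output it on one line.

Answer: traterrestrialK$ex

Derivation:
All 18 rotations (rotation i = S[i:]+S[:i]):
  rot[0] = extraterrestrialK$
  rot[1] = xtraterrestrialK$e
  rot[2] = traterrestrialK$ex
  rot[3] = raterrestrialK$ext
  rot[4] = aterrestrialK$extr
  rot[5] = terrestrialK$extra
  rot[6] = errestrialK$extrat
  rot[7] = rrestrialK$extrate
  rot[8] = restrialK$extrater
  rot[9] = estrialK$extraterr
  rot[10] = strialK$extraterre
  rot[11] = trialK$extraterres
  rot[12] = rialK$extraterrest
  rot[13] = ialK$extraterrestr
  rot[14] = alK$extraterrestri
  rot[15] = lK$extraterrestria
  rot[16] = K$extraterrestrial
  rot[17] = $extraterrestrialK
Sorted (with $ < everything):
  sorted[0] = $extraterrestrialK
  sorted[1] = K$extraterrestrial
  sorted[2] = alK$extraterrestri
  sorted[3] = aterrestrialK$extr
  sorted[4] = errestrialK$extrat
  sorted[5] = estrialK$extraterr
  sorted[6] = extraterrestrialK$
  sorted[7] = ialK$extraterrestr
  sorted[8] = lK$extraterrestria
  sorted[9] = raterrestrialK$ext
  sorted[10] = restrialK$extrater
  sorted[11] = rialK$extraterrest
  sorted[12] = rrestrialK$extrate
  sorted[13] = strialK$extraterre
  sorted[14] = terrestrialK$extra
  sorted[15] = traterrestrialK$ex
  sorted[16] = trialK$extraterres
  sorted[17] = xtraterrestrialK$e
sorted[15] = traterrestrialK$ex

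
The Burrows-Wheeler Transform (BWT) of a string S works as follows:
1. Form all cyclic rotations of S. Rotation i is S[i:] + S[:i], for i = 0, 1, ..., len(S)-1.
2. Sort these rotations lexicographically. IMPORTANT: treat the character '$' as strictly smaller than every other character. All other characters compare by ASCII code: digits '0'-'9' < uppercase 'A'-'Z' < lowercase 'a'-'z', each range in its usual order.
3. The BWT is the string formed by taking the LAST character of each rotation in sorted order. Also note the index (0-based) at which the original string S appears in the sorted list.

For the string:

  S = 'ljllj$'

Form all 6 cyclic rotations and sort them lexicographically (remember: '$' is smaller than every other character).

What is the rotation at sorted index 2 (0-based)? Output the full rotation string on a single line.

All 6 rotations (rotation i = S[i:]+S[:i]):
  rot[0] = ljllj$
  rot[1] = jllj$l
  rot[2] = llj$lj
  rot[3] = lj$ljl
  rot[4] = j$ljll
  rot[5] = $ljllj
Sorted (with $ < everything):
  sorted[0] = $ljllj
  sorted[1] = j$ljll
  sorted[2] = jllj$l
  sorted[3] = lj$ljl
  sorted[4] = ljllj$
  sorted[5] = llj$lj
sorted[2] = jllj$l

Answer: jllj$l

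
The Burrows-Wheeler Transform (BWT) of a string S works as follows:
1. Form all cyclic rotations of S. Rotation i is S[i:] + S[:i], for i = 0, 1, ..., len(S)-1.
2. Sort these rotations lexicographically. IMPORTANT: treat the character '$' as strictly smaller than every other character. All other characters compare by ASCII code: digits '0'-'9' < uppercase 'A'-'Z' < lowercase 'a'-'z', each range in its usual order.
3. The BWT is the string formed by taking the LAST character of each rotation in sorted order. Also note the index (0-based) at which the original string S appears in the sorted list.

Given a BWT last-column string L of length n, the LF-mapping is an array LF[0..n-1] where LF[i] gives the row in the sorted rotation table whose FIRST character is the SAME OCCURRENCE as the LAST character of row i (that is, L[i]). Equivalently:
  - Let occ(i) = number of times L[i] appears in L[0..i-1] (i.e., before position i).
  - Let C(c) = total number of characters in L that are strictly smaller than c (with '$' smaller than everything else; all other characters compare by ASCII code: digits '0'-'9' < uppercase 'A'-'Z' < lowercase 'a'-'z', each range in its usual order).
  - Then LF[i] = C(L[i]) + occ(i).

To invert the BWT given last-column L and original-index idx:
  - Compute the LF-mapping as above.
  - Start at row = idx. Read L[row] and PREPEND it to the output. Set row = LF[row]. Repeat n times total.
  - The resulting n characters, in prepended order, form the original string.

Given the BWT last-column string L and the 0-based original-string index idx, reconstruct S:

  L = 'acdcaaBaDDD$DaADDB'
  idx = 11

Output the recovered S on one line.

LF mapping: 10 15 17 16 11 12 2 13 4 5 6 0 7 14 1 8 9 3
Walk LF starting at row 11, prepending L[row]:
  step 1: row=11, L[11]='$', prepend. Next row=LF[11]=0
  step 2: row=0, L[0]='a', prepend. Next row=LF[0]=10
  step 3: row=10, L[10]='D', prepend. Next row=LF[10]=6
  step 4: row=6, L[6]='B', prepend. Next row=LF[6]=2
  step 5: row=2, L[2]='d', prepend. Next row=LF[2]=17
  step 6: row=17, L[17]='B', prepend. Next row=LF[17]=3
  step 7: row=3, L[3]='c', prepend. Next row=LF[3]=16
  step 8: row=16, L[16]='D', prepend. Next row=LF[16]=9
  step 9: row=9, L[9]='D', prepend. Next row=LF[9]=5
  step 10: row=5, L[5]='a', prepend. Next row=LF[5]=12
  step 11: row=12, L[12]='D', prepend. Next row=LF[12]=7
  step 12: row=7, L[7]='a', prepend. Next row=LF[7]=13
  step 13: row=13, L[13]='a', prepend. Next row=LF[13]=14
  step 14: row=14, L[14]='A', prepend. Next row=LF[14]=1
  step 15: row=1, L[1]='c', prepend. Next row=LF[1]=15
  step 16: row=15, L[15]='D', prepend. Next row=LF[15]=8
  step 17: row=8, L[8]='D', prepend. Next row=LF[8]=4
  step 18: row=4, L[4]='a', prepend. Next row=LF[4]=11
Reversed output: aDDcAaaDaDDcBdBDa$

Answer: aDDcAaaDaDDcBdBDa$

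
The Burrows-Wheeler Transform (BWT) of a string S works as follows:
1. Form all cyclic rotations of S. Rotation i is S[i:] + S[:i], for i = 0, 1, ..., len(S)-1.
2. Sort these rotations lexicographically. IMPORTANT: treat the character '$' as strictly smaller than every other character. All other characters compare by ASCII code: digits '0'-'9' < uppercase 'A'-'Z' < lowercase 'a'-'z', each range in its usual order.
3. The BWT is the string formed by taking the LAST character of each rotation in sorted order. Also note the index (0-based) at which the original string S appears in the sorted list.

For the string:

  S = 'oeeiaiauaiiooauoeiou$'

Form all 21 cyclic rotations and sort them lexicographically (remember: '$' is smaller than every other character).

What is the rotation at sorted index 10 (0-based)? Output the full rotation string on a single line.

All 21 rotations (rotation i = S[i:]+S[:i]):
  rot[0] = oeeiaiauaiiooauoeiou$
  rot[1] = eeiaiauaiiooauoeiou$o
  rot[2] = eiaiauaiiooauoeiou$oe
  rot[3] = iaiauaiiooauoeiou$oee
  rot[4] = aiauaiiooauoeiou$oeei
  rot[5] = iauaiiooauoeiou$oeeia
  rot[6] = auaiiooauoeiou$oeeiai
  rot[7] = uaiiooauoeiou$oeeiaia
  rot[8] = aiiooauoeiou$oeeiaiau
  rot[9] = iiooauoeiou$oeeiaiaua
  rot[10] = iooauoeiou$oeeiaiauai
  rot[11] = ooauoeiou$oeeiaiauaii
  rot[12] = oauoeiou$oeeiaiauaiio
  rot[13] = auoeiou$oeeiaiauaiioo
  rot[14] = uoeiou$oeeiaiauaiiooa
  rot[15] = oeiou$oeeiaiauaiiooau
  rot[16] = eiou$oeeiaiauaiiooauo
  rot[17] = iou$oeeiaiauaiiooauoe
  rot[18] = ou$oeeiaiauaiiooauoei
  rot[19] = u$oeeiaiauaiiooauoeio
  rot[20] = $oeeiaiauaiiooauoeiou
Sorted (with $ < everything):
  sorted[0] = $oeeiaiauaiiooauoeiou
  sorted[1] = aiauaiiooauoeiou$oeei
  sorted[2] = aiiooauoeiou$oeeiaiau
  sorted[3] = auaiiooauoeiou$oeeiai
  sorted[4] = auoeiou$oeeiaiauaiioo
  sorted[5] = eeiaiauaiiooauoeiou$o
  sorted[6] = eiaiauaiiooauoeiou$oe
  sorted[7] = eiou$oeeiaiauaiiooauo
  sorted[8] = iaiauaiiooauoeiou$oee
  sorted[9] = iauaiiooauoeiou$oeeia
  sorted[10] = iiooauoeiou$oeeiaiaua
  sorted[11] = iooauoeiou$oeeiaiauai
  sorted[12] = iou$oeeiaiauaiiooauoe
  sorted[13] = oauoeiou$oeeiaiauaiio
  sorted[14] = oeeiaiauaiiooauoeiou$
  sorted[15] = oeiou$oeeiaiauaiiooau
  sorted[16] = ooauoeiou$oeeiaiauaii
  sorted[17] = ou$oeeiaiauaiiooauoei
  sorted[18] = u$oeeiaiauaiiooauoeio
  sorted[19] = uaiiooauoeiou$oeeiaia
  sorted[20] = uoeiou$oeeiaiauaiiooa
sorted[10] = iiooauoeiou$oeeiaiaua

Answer: iiooauoeiou$oeeiaiaua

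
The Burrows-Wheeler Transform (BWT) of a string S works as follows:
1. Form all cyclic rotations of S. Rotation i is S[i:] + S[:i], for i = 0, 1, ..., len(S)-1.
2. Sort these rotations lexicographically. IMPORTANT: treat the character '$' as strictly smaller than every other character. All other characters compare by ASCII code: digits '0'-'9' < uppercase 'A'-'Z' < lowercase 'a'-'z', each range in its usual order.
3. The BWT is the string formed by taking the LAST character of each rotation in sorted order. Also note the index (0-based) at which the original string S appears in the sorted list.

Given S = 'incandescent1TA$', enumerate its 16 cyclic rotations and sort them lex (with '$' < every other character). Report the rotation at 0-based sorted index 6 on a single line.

Answer: cent1TA$incandes

Derivation:
All 16 rotations (rotation i = S[i:]+S[:i]):
  rot[0] = incandescent1TA$
  rot[1] = ncandescent1TA$i
  rot[2] = candescent1TA$in
  rot[3] = andescent1TA$inc
  rot[4] = ndescent1TA$inca
  rot[5] = descent1TA$incan
  rot[6] = escent1TA$incand
  rot[7] = scent1TA$incande
  rot[8] = cent1TA$incandes
  rot[9] = ent1TA$incandesc
  rot[10] = nt1TA$incandesce
  rot[11] = t1TA$incandescen
  rot[12] = 1TA$incandescent
  rot[13] = TA$incandescent1
  rot[14] = A$incandescent1T
  rot[15] = $incandescent1TA
Sorted (with $ < everything):
  sorted[0] = $incandescent1TA
  sorted[1] = 1TA$incandescent
  sorted[2] = A$incandescent1T
  sorted[3] = TA$incandescent1
  sorted[4] = andescent1TA$inc
  sorted[5] = candescent1TA$in
  sorted[6] = cent1TA$incandes
  sorted[7] = descent1TA$incan
  sorted[8] = ent1TA$incandesc
  sorted[9] = escent1TA$incand
  sorted[10] = incandescent1TA$
  sorted[11] = ncandescent1TA$i
  sorted[12] = ndescent1TA$inca
  sorted[13] = nt1TA$incandesce
  sorted[14] = scent1TA$incande
  sorted[15] = t1TA$incandescen
sorted[6] = cent1TA$incandes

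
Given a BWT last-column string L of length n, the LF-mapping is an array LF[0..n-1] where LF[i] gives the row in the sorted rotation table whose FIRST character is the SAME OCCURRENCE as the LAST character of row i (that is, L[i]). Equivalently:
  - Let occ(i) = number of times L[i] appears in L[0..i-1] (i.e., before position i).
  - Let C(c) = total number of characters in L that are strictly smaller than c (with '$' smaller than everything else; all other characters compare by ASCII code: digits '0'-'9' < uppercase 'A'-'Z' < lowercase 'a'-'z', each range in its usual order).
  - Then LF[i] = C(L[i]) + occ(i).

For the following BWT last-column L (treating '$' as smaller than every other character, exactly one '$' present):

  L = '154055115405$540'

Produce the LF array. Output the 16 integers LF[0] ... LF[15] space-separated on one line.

Answer: 4 10 7 1 11 12 5 6 13 8 2 14 0 15 9 3

Derivation:
Char counts: '$':1, '0':3, '1':3, '4':3, '5':6
C (first-col start): C('$')=0, C('0')=1, C('1')=4, C('4')=7, C('5')=10
L[0]='1': occ=0, LF[0]=C('1')+0=4+0=4
L[1]='5': occ=0, LF[1]=C('5')+0=10+0=10
L[2]='4': occ=0, LF[2]=C('4')+0=7+0=7
L[3]='0': occ=0, LF[3]=C('0')+0=1+0=1
L[4]='5': occ=1, LF[4]=C('5')+1=10+1=11
L[5]='5': occ=2, LF[5]=C('5')+2=10+2=12
L[6]='1': occ=1, LF[6]=C('1')+1=4+1=5
L[7]='1': occ=2, LF[7]=C('1')+2=4+2=6
L[8]='5': occ=3, LF[8]=C('5')+3=10+3=13
L[9]='4': occ=1, LF[9]=C('4')+1=7+1=8
L[10]='0': occ=1, LF[10]=C('0')+1=1+1=2
L[11]='5': occ=4, LF[11]=C('5')+4=10+4=14
L[12]='$': occ=0, LF[12]=C('$')+0=0+0=0
L[13]='5': occ=5, LF[13]=C('5')+5=10+5=15
L[14]='4': occ=2, LF[14]=C('4')+2=7+2=9
L[15]='0': occ=2, LF[15]=C('0')+2=1+2=3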